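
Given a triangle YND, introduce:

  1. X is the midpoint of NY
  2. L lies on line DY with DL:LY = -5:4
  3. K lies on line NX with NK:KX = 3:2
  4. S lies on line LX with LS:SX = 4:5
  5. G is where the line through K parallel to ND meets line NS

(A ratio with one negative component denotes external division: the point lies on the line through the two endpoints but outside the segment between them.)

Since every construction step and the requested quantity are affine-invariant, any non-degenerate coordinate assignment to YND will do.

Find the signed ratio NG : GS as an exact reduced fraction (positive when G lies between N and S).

Assign Y = (0, 0), N = (1, 0), D = (0, 1) — the answer is frame-independent, so this choice is without loss of generality.
1. X is the midpoint of NY ⇒ X = (1/2, 0)
2. L lies on line DY with DL:LY = -5:4 ⇒ L = (0, -4)
3. K lies on line NX with NK:KX = 3:2 ⇒ K = (7/10, 0)
4. S lies on line LX with LS:SX = 4:5 ⇒ S = (2/9, -20/9)
5. G is where the line through K parallel to ND meets line NS ⇒ G = (83/90, -2/9)
G = N + t·(S−N) with t = 1/10, so NG:GS = t:(1−t) = 1/10:9/10

NG:GS = 1/9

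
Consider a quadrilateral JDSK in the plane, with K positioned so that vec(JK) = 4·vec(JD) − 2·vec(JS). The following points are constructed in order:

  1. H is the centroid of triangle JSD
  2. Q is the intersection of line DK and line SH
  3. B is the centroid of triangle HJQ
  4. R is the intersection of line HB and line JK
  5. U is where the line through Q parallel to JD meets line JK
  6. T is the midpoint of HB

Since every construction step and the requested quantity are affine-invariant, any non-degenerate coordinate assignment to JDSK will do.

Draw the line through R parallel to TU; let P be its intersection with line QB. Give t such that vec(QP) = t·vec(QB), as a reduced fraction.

Work in coordinates with J = (0, 0), D = (1, 0), S = (0, 1), K = (4, -2).
1. H is the centroid of triangle JSD ⇒ H = (1/3, 1/3)
2. Q is the intersection of line DK and line SH ⇒ Q = (1/4, 1/2)
3. B is the centroid of triangle HJQ ⇒ B = (7/36, 5/18)
4. R is the intersection of line HB and line JK ⇒ R = (-2/9, 1/9)
5. U is where the line through Q parallel to JD meets line JK ⇒ U = (-1, 1/2)
6. T is the midpoint of HB ⇒ T = (19/72, 11/36)
through R parallel to TU: direction (-91/72, 7/36); meets QB at P = (5/36, 1/18)
P = Q + t·(B−Q) with t = 2

t = 2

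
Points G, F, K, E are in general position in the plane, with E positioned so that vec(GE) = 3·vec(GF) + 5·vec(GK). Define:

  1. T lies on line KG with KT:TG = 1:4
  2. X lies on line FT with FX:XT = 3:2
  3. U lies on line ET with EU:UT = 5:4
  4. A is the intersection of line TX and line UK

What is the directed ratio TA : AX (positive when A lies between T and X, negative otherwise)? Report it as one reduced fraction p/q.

Work in coordinates with G = (0, 0), F = (1, 0), K = (0, 1), E = (3, 5).
1. T lies on line KG with KT:TG = 1:4 ⇒ T = (0, 4/5)
2. X lies on line FT with FX:XT = 3:2 ⇒ X = (2/5, 12/25)
3. U lies on line ET with EU:UT = 5:4 ⇒ U = (4/3, 8/3)
4. A is the intersection of line TX and line UK ⇒ A = (-4/41, 36/41)
A = T + t·(X−T) with t = -10/41, so TA:AX = t:(1−t) = -10/41:51/41

TA:AX = -10/51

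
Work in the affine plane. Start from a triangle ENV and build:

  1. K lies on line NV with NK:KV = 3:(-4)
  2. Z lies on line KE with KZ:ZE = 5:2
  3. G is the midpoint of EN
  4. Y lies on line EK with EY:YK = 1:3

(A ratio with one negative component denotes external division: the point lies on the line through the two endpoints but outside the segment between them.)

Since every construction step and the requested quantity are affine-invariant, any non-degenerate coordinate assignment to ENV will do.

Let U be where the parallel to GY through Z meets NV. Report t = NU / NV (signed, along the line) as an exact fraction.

Set E = (0, 0), N = (1, 0), V = (0, 1); any affine frame gives the same invariant.
1. K lies on line NV with NK:KV = 3:(-4) ⇒ K = (4, -3)
2. Z lies on line KE with KZ:ZE = 5:2 ⇒ Z = (8/7, -6/7)
3. G is the midpoint of EN ⇒ G = (1/2, 0)
4. Y lies on line EK with EY:YK = 1:3 ⇒ Y = (1, -3/4)
through Z parallel to GY: direction (1/2, -3/4); meets NV at U = (-2/7, 9/7)
U = N + t·(V−N) with t = 9/7

t = 9/7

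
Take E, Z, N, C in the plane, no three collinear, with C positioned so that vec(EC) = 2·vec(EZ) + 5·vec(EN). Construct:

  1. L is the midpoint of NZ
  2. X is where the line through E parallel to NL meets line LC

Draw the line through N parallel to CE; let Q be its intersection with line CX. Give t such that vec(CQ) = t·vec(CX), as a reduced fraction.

Work in coordinates with E = (0, 0), Z = (1, 0), N = (0, 1), C = (2, 5).
1. L is the midpoint of NZ ⇒ L = (1/2, 1/2)
2. X is where the line through E parallel to NL meets line LC ⇒ X = (1/4, -1/4)
through N parallel to CE: direction (-2, -5); meets CX at Q = (4, 11)
Q = C + t·(X−C) with t = -8/7

t = -8/7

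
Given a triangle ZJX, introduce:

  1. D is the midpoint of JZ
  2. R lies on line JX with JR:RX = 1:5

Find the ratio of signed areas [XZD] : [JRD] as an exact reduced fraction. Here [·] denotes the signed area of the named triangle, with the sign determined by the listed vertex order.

Choose coordinates Z = (0, 0), J = (1, 0), X = (0, 1).
1. D is the midpoint of JZ ⇒ D = (1/2, 0)
2. R lies on line JX with JR:RX = 1:5 ⇒ R = (5/6, 1/6)
2·[XZD] = 1/2, 2·[JRD] = 1/12
[XZD]:[JRD] = 1/2:1/12 = 6

[XZD]:[JRD] = 6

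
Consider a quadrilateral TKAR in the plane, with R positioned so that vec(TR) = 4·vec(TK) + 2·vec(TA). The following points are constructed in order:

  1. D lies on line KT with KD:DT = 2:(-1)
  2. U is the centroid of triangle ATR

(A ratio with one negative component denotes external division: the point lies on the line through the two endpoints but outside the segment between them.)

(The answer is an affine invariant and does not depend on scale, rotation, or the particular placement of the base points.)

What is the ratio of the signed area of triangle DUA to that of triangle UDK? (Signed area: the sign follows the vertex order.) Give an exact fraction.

[DUA]:[UDK] = 2/3

Assign T = (0, 0), K = (1, 0), A = (0, 1), R = (4, 2) — the answer is frame-independent, so this choice is without loss of generality.
1. D lies on line KT with KD:DT = 2:(-1) ⇒ D = (-1, 0)
2. U is the centroid of triangle ATR ⇒ U = (4/3, 1)
2·[DUA] = 4/3, 2·[UDK] = 2
[DUA]:[UDK] = 4/3:2 = 2/3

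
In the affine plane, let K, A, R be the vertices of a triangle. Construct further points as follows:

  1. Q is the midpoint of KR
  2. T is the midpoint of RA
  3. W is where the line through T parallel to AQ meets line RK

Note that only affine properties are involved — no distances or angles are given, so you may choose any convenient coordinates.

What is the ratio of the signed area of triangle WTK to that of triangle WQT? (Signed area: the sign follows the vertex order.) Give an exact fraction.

Set K = (0, 0), A = (1, 0), R = (0, 1); any affine frame gives the same invariant.
1. Q is the midpoint of KR ⇒ Q = (0, 1/2)
2. T is the midpoint of RA ⇒ T = (1/2, 1/2)
3. W is where the line through T parallel to AQ meets line RK ⇒ W = (0, 3/4)
2·[WTK] = -3/8, 2·[WQT] = 1/8
[WTK]:[WQT] = -3/8:1/8 = -3

[WTK]:[WQT] = -3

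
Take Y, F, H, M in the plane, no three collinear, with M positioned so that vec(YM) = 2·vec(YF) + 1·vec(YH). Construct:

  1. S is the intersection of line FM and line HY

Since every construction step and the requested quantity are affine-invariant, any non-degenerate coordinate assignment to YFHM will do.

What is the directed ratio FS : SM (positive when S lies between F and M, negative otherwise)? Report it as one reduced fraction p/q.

FS:SM = -1/2

Assign Y = (0, 0), F = (1, 0), H = (0, 1), M = (2, 1) — the answer is frame-independent, so this choice is without loss of generality.
1. S is the intersection of line FM and line HY ⇒ S = (0, -1)
S = F + t·(M−F) with t = -1, so FS:SM = t:(1−t) = -1:2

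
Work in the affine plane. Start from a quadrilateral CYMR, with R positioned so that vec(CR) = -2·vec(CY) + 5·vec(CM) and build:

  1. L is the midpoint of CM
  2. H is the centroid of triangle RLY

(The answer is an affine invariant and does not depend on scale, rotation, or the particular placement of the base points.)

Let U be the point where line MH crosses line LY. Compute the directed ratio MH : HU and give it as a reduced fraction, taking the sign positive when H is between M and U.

Choose coordinates C = (0, 0), Y = (1, 0), M = (0, 1), R = (-2, 5).
1. L is the midpoint of CM ⇒ L = (0, 1/2)
2. H is the centroid of triangle RLY ⇒ H = (-1/3, 11/6)
line MH meets LY at U = (1/4, 3/8)
H = M + t·(U−M) with t = -4/3, so MH:HU = -4/3:7/3

MH:HU = -4/7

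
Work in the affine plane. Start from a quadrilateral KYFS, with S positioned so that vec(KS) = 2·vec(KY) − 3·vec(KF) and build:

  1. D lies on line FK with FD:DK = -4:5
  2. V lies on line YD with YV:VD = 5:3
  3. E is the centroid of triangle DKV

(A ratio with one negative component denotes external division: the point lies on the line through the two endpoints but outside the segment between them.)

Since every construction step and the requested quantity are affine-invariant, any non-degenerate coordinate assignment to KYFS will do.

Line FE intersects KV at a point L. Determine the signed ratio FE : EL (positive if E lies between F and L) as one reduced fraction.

FE:EL = -2/5

Choose coordinates K = (0, 0), Y = (1, 0), F = (0, 1), S = (2, -3).
1. D lies on line FK with FD:DK = -4:5 ⇒ D = (0, 5)
2. V lies on line YD with YV:VD = 5:3 ⇒ V = (3/8, 25/8)
3. E is the centroid of triangle DKV ⇒ E = (1/8, 65/24)
line FE meets KV at L = (-3/16, -25/16)
E = F + t·(L−F) with t = -2/3, so FE:EL = -2/3:5/3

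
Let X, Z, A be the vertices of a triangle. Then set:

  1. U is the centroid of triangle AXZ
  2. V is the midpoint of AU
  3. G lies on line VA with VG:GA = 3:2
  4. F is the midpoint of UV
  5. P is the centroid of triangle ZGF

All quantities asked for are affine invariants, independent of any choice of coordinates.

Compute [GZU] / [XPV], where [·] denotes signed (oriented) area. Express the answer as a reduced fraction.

[GZU]:[XPV] = -16/13

Set X = (0, 0), Z = (1, 0), A = (0, 1); any affine frame gives the same invariant.
1. U is the centroid of triangle AXZ ⇒ U = (1/3, 1/3)
2. V is the midpoint of AU ⇒ V = (1/6, 2/3)
3. G lies on line VA with VG:GA = 3:2 ⇒ G = (1/15, 13/15)
4. F is the midpoint of UV ⇒ F = (1/4, 1/2)
5. P is the centroid of triangle ZGF ⇒ P = (79/180, 41/90)
2·[GZU] = -4/15, 2·[XPV] = 13/60
[GZU]:[XPV] = -4/15:13/60 = -16/13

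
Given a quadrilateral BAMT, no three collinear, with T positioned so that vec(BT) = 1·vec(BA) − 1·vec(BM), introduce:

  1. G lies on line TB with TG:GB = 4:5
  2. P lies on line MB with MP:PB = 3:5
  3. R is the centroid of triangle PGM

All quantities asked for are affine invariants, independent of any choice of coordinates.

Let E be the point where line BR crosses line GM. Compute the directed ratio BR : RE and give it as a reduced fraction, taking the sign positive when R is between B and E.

Choose coordinates B = (0, 0), A = (1, 0), M = (0, 1), T = (1, -1).
1. G lies on line TB with TG:GB = 4:5 ⇒ G = (5/9, -5/9)
2. P lies on line MB with MP:PB = 3:5 ⇒ P = (0, 5/8)
3. R is the centroid of triangle PGM ⇒ R = (5/27, 77/216)
line BR meets GM at E = (40/189, 11/27)
R = B + t·(E−B) with t = 7/8, so BR:RE = 7/8:1/8

BR:RE = 7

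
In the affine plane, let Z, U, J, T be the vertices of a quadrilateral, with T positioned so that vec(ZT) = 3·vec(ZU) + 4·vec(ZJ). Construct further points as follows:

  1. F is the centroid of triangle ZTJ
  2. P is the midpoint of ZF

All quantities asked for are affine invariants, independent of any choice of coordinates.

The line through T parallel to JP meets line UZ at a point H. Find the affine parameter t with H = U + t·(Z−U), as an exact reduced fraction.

t = -14

Work in coordinates with Z = (0, 0), U = (1, 0), J = (0, 1), T = (3, 4).
1. F is the centroid of triangle ZTJ ⇒ F = (1, 5/3)
2. P is the midpoint of ZF ⇒ P = (1/2, 5/6)
through T parallel to JP: direction (1/2, -1/6); meets UZ at H = (15, 0)
H = U + t·(Z−U) with t = -14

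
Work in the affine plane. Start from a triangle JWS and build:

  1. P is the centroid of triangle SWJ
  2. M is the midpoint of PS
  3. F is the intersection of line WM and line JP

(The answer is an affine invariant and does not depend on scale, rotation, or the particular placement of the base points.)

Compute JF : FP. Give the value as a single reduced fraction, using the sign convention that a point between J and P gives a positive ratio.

Choose coordinates J = (0, 0), W = (1, 0), S = (0, 1).
1. P is the centroid of triangle SWJ ⇒ P = (1/3, 1/3)
2. M is the midpoint of PS ⇒ M = (1/6, 2/3)
3. F is the intersection of line WM and line JP ⇒ F = (4/9, 4/9)
F = J + t·(P−J) with t = 4/3, so JF:FP = t:(1−t) = 4/3:-1/3

JF:FP = -4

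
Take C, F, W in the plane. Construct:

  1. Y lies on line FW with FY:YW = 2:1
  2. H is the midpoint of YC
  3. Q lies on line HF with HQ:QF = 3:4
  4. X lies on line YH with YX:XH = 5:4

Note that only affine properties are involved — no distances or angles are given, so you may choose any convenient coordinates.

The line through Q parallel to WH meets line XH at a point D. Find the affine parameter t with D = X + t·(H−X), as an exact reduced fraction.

t = -53/28

Choose coordinates C = (0, 0), F = (1, 0), W = (0, 1).
1. Y lies on line FW with FY:YW = 2:1 ⇒ Y = (1/3, 2/3)
2. H is the midpoint of YC ⇒ H = (1/6, 1/3)
3. Q lies on line HF with HQ:QF = 3:4 ⇒ Q = (11/21, 4/21)
4. X lies on line YH with YX:XH = 5:4 ⇒ X = (13/54, 13/27)
through Q parallel to WH: direction (1/6, -2/3); meets XH at D = (8/21, 16/21)
D = X + t·(H−X) with t = -53/28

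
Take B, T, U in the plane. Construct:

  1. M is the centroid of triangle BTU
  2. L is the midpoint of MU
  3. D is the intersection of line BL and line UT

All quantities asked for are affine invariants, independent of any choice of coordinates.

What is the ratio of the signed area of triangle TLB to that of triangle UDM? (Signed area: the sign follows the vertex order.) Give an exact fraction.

Assign B = (0, 0), T = (1, 0), U = (0, 1) — the answer is frame-independent, so this choice is without loss of generality.
1. M is the centroid of triangle BTU ⇒ M = (1/3, 1/3)
2. L is the midpoint of MU ⇒ L = (1/6, 2/3)
3. D is the intersection of line BL and line UT ⇒ D = (1/5, 4/5)
2·[TLB] = 2/3, 2·[UDM] = -1/15
[TLB]:[UDM] = 2/3:-1/15 = -10

[TLB]:[UDM] = -10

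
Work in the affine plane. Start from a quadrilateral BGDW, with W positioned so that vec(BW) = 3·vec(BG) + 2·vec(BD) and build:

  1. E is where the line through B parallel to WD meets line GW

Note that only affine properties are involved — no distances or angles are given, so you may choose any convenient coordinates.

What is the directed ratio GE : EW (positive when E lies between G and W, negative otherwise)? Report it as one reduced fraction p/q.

GE:EW = 1/3

Choose coordinates B = (0, 0), G = (1, 0), D = (0, 1), W = (3, 2).
1. E is where the line through B parallel to WD meets line GW ⇒ E = (3/2, 1/2)
E = G + t·(W−G) with t = 1/4, so GE:EW = t:(1−t) = 1/4:3/4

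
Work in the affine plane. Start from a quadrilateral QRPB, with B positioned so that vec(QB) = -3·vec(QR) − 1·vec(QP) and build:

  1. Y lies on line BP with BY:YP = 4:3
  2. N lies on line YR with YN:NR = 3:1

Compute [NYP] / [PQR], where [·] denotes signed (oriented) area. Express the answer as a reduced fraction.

Work in coordinates with Q = (0, 0), R = (1, 0), P = (0, 1), B = (-3, -1).
1. Y lies on line BP with BY:YP = 4:3 ⇒ Y = (-9/7, 1/7)
2. N lies on line YR with YN:NR = 3:1 ⇒ N = (3/7, 1/28)
2·[NYP] = -45/28, 2·[PQR] = 1
[NYP]:[PQR] = -45/28:1 = -45/28

[NYP]:[PQR] = -45/28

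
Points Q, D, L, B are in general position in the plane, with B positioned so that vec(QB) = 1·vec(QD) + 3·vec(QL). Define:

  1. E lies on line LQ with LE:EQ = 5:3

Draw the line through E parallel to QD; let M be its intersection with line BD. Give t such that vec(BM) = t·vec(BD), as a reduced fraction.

Work in coordinates with Q = (0, 0), D = (1, 0), L = (0, 1), B = (1, 3).
1. E lies on line LQ with LE:EQ = 5:3 ⇒ E = (0, 3/8)
through E parallel to QD: direction (1, 0); meets BD at M = (1, 3/8)
M = B + t·(D−B) with t = 7/8

t = 7/8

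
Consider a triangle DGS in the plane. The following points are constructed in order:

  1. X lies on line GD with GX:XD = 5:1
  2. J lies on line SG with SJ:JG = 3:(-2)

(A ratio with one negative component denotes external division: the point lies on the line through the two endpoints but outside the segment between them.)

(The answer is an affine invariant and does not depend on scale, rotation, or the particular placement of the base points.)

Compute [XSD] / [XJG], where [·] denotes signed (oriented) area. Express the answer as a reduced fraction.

Work in coordinates with D = (0, 0), G = (1, 0), S = (0, 1).
1. X lies on line GD with GX:XD = 5:1 ⇒ X = (1/6, 0)
2. J lies on line SG with SJ:JG = 3:(-2) ⇒ J = (3, -2)
2·[XSD] = 1/6, 2·[XJG] = 5/3
[XSD]:[XJG] = 1/6:5/3 = 1/10

[XSD]:[XJG] = 1/10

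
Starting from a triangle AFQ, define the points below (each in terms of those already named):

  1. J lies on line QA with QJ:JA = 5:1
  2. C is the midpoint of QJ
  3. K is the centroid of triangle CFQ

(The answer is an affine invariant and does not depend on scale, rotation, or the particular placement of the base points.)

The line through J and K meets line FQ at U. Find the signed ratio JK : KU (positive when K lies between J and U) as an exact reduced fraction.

JK:KU = 5

Work in coordinates with A = (0, 0), F = (1, 0), Q = (0, 1).
1. J lies on line QA with QJ:JA = 5:1 ⇒ J = (0, 1/6)
2. C is the midpoint of QJ ⇒ C = (0, 7/12)
3. K is the centroid of triangle CFQ ⇒ K = (1/3, 19/36)
line JK meets FQ at U = (2/5, 3/5)
K = J + t·(U−J) with t = 5/6, so JK:KU = 5/6:1/6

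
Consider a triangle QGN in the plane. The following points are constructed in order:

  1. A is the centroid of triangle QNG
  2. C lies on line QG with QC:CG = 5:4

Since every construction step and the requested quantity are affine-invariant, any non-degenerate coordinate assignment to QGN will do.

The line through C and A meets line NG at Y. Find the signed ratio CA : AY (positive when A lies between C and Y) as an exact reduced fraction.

Set Q = (0, 0), G = (1, 0), N = (0, 1); any affine frame gives the same invariant.
1. A is the centroid of triangle QNG ⇒ A = (1/3, 1/3)
2. C lies on line QG with QC:CG = 5:4 ⇒ C = (5/9, 0)
line CA meets NG at Y = (-1/3, 4/3)
A = C + t·(Y−C) with t = 1/4, so CA:AY = 1/4:3/4

CA:AY = 1/3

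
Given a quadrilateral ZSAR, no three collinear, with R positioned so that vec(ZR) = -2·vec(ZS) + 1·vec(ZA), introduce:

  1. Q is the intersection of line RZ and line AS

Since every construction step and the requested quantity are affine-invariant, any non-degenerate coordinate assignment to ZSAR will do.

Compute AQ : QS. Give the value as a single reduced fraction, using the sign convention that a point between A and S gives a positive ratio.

AQ:QS = -2

Choose coordinates Z = (0, 0), S = (1, 0), A = (0, 1), R = (-2, 1).
1. Q is the intersection of line RZ and line AS ⇒ Q = (2, -1)
Q = A + t·(S−A) with t = 2, so AQ:QS = t:(1−t) = 2:-1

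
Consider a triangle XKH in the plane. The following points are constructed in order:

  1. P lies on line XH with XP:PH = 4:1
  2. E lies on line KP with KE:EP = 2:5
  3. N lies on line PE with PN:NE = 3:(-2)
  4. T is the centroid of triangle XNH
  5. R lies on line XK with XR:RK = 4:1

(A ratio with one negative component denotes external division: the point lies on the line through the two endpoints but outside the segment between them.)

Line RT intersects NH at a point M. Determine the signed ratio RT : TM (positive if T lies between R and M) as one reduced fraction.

RT:TM = -18/125

Set X = (0, 0), K = (1, 0), H = (0, 1); any affine frame gives the same invariant.
1. P lies on line XH with XP:PH = 4:1 ⇒ P = (0, 4/5)
2. E lies on line KP with KE:EP = 2:5 ⇒ E = (5/7, 8/35)
3. N lies on line PE with PN:NE = 3:(-2) ⇒ N = (15/7, -32/35)
4. T is the centroid of triangle XNH ⇒ T = (5/7, 1/35)
5. R lies on line XK with XR:RK = 4:1 ⇒ R = (4/5, 0)
line RT meets NH at M = (55/42, -107/630)
T = R + t·(M−R) with t = -18/107, so RT:TM = -18/107:125/107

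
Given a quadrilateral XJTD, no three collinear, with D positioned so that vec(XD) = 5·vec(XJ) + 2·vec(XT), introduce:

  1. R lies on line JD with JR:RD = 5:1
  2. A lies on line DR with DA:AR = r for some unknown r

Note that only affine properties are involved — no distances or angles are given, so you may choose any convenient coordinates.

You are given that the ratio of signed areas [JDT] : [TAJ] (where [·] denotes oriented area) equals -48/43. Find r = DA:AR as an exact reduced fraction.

Assign X = (0, 0), J = (1, 0), T = (0, 1), D = (5, 2) — the answer is frame-independent, so this choice is without loss of generality.
1. R lies on line JD with JR:RD = 5:1 ⇒ R = (13/3, 5/3)
2. With DA:AR = r, write λ = r/(r+1) so A = D + λ·(R−D); A is affine-linear in λ
Every point depending on A is an affine combination of A and λ-independent points, so each such coordinate is linear in λ; the λ² term in each signed area is a multiple of (R−D)×(R−D) = 0, so 2·[JDT] and 2·[TAJ] are each linear in λ. Evaluating at λ=0 and λ=1:
  2·[JDT] = 6,   2·[TAJ] = λ − 6
So [JDT]:[TAJ] = (6) / (λ − 6). Setting this equal to -48/43:
  6 = -48/43·(λ − 6)  ⇒  λ = 5/8
Then r = λ/(1−λ) = (5/8)/(3/8) = 5/3. Check: with r = 5/3, A = (55/12, 43/24) and [JDT]:[TAJ] = -48/43 as required.

r = 5/3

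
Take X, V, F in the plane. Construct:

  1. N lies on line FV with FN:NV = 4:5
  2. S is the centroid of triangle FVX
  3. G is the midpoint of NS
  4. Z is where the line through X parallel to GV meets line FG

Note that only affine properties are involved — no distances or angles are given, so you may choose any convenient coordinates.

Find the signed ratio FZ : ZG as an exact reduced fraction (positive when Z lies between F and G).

FZ:ZG = -11/8

Assign X = (0, 0), V = (1, 0), F = (0, 1) — the answer is frame-independent, so this choice is without loss of generality.
1. N lies on line FV with FN:NV = 4:5 ⇒ N = (4/9, 5/9)
2. S is the centroid of triangle FVX ⇒ S = (1/3, 1/3)
3. G is the midpoint of NS ⇒ G = (7/18, 4/9)
4. Z is where the line through X parallel to GV meets line FG ⇒ Z = (77/54, -28/27)
Z = F + t·(G−F) with t = 11/3, so FZ:ZG = t:(1−t) = 11/3:-8/3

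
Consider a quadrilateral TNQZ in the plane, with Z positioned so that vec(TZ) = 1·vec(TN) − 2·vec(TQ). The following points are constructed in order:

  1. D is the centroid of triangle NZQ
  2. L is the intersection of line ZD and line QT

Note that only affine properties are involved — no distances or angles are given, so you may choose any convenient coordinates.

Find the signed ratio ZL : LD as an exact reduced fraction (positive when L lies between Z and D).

ZL:LD = -3/2

Set T = (0, 0), N = (1, 0), Q = (0, 1), Z = (1, -2); any affine frame gives the same invariant.
1. D is the centroid of triangle NZQ ⇒ D = (2/3, -1/3)
2. L is the intersection of line ZD and line QT ⇒ L = (0, 3)
L = Z + t·(D−Z) with t = 3, so ZL:LD = t:(1−t) = 3:-2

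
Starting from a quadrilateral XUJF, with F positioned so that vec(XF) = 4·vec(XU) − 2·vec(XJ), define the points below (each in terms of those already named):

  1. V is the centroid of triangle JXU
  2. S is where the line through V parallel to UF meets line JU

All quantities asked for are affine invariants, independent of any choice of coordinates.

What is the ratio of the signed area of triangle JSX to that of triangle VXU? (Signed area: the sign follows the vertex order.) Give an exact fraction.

[JSX]:[VXU] = -4

Set X = (0, 0), U = (1, 0), J = (0, 1), F = (4, -2); any affine frame gives the same invariant.
1. V is the centroid of triangle JXU ⇒ V = (1/3, 1/3)
2. S is where the line through V parallel to UF meets line JU ⇒ S = (4/3, -1/3)
2·[JSX] = -4/3, 2·[VXU] = 1/3
[JSX]:[VXU] = -4/3:1/3 = -4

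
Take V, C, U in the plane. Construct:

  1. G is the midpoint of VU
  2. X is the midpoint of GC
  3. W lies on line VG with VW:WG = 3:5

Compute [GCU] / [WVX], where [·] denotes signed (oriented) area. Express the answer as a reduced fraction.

[GCU]:[WVX] = 16/3

Work in coordinates with V = (0, 0), C = (1, 0), U = (0, 1).
1. G is the midpoint of VU ⇒ G = (0, 1/2)
2. X is the midpoint of GC ⇒ X = (1/2, 1/4)
3. W lies on line VG with VW:WG = 3:5 ⇒ W = (0, 3/16)
2·[GCU] = 1/2, 2·[WVX] = 3/32
[GCU]:[WVX] = 1/2:3/32 = 16/3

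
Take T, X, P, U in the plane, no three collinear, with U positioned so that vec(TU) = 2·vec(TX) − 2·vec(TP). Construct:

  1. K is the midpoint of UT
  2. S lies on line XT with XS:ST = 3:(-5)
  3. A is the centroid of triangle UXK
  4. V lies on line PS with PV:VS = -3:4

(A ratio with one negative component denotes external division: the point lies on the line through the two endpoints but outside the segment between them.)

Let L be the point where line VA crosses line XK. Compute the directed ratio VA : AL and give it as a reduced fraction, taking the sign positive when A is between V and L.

Choose coordinates T = (0, 0), X = (1, 0), P = (0, 1), U = (2, -2).
1. K is the midpoint of UT ⇒ K = (1, -1)
2. S lies on line XT with XS:ST = 3:(-5) ⇒ S = (5/2, 0)
3. A is the centroid of triangle UXK ⇒ A = (4/3, -1)
4. V lies on line PS with PV:VS = -3:4 ⇒ V = (-15/2, 4)
line VA meets XK at L = (1, -43/53)
A = V + t·(L−V) with t = 53/51, so VA:AL = 53/51:-2/51

VA:AL = -53/2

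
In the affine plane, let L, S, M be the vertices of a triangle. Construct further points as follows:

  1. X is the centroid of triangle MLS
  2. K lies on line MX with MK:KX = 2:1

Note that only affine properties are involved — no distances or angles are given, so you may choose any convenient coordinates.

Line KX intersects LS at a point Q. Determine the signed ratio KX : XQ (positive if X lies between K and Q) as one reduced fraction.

Assign L = (0, 0), S = (1, 0), M = (0, 1) — the answer is frame-independent, so this choice is without loss of generality.
1. X is the centroid of triangle MLS ⇒ X = (1/3, 1/3)
2. K lies on line MX with MK:KX = 2:1 ⇒ K = (2/9, 5/9)
line KX meets LS at Q = (1/2, 0)
X = K + t·(Q−K) with t = 2/5, so KX:XQ = 2/5:3/5

KX:XQ = 2/3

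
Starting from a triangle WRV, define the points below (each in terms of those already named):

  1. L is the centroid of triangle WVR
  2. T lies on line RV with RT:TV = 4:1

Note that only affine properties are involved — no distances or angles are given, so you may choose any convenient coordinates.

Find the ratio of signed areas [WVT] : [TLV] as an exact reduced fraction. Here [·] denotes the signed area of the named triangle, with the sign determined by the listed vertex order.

[WVT]:[TLV] = 3

Choose coordinates W = (0, 0), R = (1, 0), V = (0, 1).
1. L is the centroid of triangle WVR ⇒ L = (1/3, 1/3)
2. T lies on line RV with RT:TV = 4:1 ⇒ T = (1/5, 4/5)
2·[WVT] = -1/5, 2·[TLV] = -1/15
[WVT]:[TLV] = -1/5:-1/15 = 3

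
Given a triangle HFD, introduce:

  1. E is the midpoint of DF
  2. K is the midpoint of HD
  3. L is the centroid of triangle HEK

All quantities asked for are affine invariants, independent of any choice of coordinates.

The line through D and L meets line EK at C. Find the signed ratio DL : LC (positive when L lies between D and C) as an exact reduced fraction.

DL:LC = -4

Set H = (0, 0), F = (1, 0), D = (0, 1); any affine frame gives the same invariant.
1. E is the midpoint of DF ⇒ E = (1/2, 1/2)
2. K is the midpoint of HD ⇒ K = (0, 1/2)
3. L is the centroid of triangle HEK ⇒ L = (1/6, 1/3)
line DL meets EK at C = (1/8, 1/2)
L = D + t·(C−D) with t = 4/3, so DL:LC = 4/3:-1/3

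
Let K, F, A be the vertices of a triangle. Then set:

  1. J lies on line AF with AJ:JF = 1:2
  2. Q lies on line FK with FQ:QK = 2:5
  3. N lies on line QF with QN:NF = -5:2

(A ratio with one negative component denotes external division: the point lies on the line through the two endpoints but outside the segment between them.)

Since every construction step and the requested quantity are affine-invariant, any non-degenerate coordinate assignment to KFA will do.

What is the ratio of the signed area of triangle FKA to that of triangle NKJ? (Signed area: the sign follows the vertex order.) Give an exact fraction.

Work in coordinates with K = (0, 0), F = (1, 0), A = (0, 1).
1. J lies on line AF with AJ:JF = 1:2 ⇒ J = (1/3, 2/3)
2. Q lies on line FK with FQ:QK = 2:5 ⇒ Q = (5/7, 0)
3. N lies on line QF with QN:NF = -5:2 ⇒ N = (25/21, 0)
2·[FKA] = -1, 2·[NKJ] = -50/63
[FKA]:[NKJ] = -1:-50/63 = 63/50

[FKA]:[NKJ] = 63/50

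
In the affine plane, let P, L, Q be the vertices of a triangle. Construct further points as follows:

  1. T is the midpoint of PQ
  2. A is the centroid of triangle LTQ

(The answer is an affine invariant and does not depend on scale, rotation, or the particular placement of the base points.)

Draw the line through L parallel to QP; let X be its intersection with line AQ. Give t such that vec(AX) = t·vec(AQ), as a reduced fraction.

Work in coordinates with P = (0, 0), L = (1, 0), Q = (0, 1).
1. T is the midpoint of PQ ⇒ T = (0, 1/2)
2. A is the centroid of triangle LTQ ⇒ A = (1/3, 1/2)
through L parallel to QP: direction (0, -1); meets AQ at X = (1, -1/2)
X = A + t·(Q−A) with t = -2

t = -2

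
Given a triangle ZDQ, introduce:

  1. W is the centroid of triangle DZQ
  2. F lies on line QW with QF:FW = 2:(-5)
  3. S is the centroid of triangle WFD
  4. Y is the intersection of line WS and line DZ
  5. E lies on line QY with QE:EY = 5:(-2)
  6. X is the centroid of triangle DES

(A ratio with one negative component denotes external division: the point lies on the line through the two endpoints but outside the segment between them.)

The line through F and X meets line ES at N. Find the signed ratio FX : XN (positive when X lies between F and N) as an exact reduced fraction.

Set Z = (0, 0), D = (1, 0), Q = (0, 1); any affine frame gives the same invariant.
1. W is the centroid of triangle DZQ ⇒ W = (1/3, 1/3)
2. F lies on line QW with QF:FW = 2:(-5) ⇒ F = (-2/9, 13/9)
3. S is the centroid of triangle WFD ⇒ S = (10/27, 16/27)
4. Y is the intersection of line WS and line DZ ⇒ Y = (2/7, 0)
5. E lies on line QY with QE:EY = 5:(-2) ⇒ E = (10/21, -2/3)
6. X is the centroid of triangle DES ⇒ X = (349/567, -2/81)
line FX meets ES at N = (3748/9639, 151/405)
X = F + t·(N−F) with t = 85/62, so FX:XN = 85/62:-23/62

FX:XN = -85/23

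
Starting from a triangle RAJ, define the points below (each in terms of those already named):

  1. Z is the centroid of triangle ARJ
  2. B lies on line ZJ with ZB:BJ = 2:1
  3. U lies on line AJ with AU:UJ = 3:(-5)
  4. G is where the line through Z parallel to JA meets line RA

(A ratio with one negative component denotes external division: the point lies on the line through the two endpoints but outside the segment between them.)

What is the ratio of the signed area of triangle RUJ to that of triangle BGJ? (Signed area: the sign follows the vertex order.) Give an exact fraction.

Work in coordinates with R = (0, 0), A = (1, 0), J = (0, 1).
1. Z is the centroid of triangle ARJ ⇒ Z = (1/3, 1/3)
2. B lies on line ZJ with ZB:BJ = 2:1 ⇒ B = (1/9, 7/9)
3. U lies on line AJ with AU:UJ = 3:(-5) ⇒ U = (5/2, -3/2)
4. G is where the line through Z parallel to JA meets line RA ⇒ G = (2/3, 0)
2·[RUJ] = 5/2, 2·[BGJ] = 1/27
[RUJ]:[BGJ] = 5/2:1/27 = 135/2

[RUJ]:[BGJ] = 135/2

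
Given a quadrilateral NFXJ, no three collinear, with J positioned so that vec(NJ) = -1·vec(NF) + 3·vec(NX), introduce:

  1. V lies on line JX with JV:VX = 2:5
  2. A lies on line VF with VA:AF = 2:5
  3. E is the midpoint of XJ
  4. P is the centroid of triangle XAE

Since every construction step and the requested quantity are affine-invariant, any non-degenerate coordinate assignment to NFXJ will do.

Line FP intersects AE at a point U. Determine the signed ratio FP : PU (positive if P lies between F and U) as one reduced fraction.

FP:PU = 31/14

Set N = (0, 0), F = (1, 0), X = (0, 1), J = (-1, 3); any affine frame gives the same invariant.
1. V lies on line JX with JV:VX = 2:5 ⇒ V = (-5/7, 17/7)
2. A lies on line VF with VA:AF = 2:5 ⇒ A = (-11/49, 85/49)
3. E is the midpoint of XJ ⇒ E = (-1/2, 2)
4. P is the centroid of triangle XAE ⇒ P = (-71/294, 232/147)
line FP meets AE at U = (-2437/3038, 3480/1519)
P = F + t·(U−F) with t = 31/45, so FP:PU = 31/45:14/45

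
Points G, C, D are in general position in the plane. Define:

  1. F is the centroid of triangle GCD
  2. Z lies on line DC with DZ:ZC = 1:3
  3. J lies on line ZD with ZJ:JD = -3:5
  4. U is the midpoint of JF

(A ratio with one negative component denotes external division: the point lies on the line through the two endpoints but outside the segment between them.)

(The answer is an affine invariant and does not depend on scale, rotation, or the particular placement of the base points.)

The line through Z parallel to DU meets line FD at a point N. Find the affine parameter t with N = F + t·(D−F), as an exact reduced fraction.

Set G = (0, 0), C = (1, 0), D = (0, 1); any affine frame gives the same invariant.
1. F is the centroid of triangle GCD ⇒ F = (1/3, 1/3)
2. Z lies on line DC with DZ:ZC = 1:3 ⇒ Z = (1/4, 3/4)
3. J lies on line ZD with ZJ:JD = -3:5 ⇒ J = (5/8, 3/8)
4. U is the midpoint of JF ⇒ U = (23/48, 17/48)
through Z parallel to DU: direction (23/48, -31/48); meets FD at N = (-2/15, 19/15)
N = F + t·(D−F) with t = 7/5

t = 7/5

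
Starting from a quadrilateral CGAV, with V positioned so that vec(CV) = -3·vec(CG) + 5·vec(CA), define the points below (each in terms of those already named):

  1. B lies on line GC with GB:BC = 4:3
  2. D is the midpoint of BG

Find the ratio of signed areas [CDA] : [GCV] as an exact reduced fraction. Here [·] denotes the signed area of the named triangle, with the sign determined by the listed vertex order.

[CDA]:[GCV] = -1/7

Set C = (0, 0), G = (1, 0), A = (0, 1), V = (-3, 5); any affine frame gives the same invariant.
1. B lies on line GC with GB:BC = 4:3 ⇒ B = (3/7, 0)
2. D is the midpoint of BG ⇒ D = (5/7, 0)
2·[CDA] = 5/7, 2·[GCV] = -5
[CDA]:[GCV] = 5/7:-5 = -1/7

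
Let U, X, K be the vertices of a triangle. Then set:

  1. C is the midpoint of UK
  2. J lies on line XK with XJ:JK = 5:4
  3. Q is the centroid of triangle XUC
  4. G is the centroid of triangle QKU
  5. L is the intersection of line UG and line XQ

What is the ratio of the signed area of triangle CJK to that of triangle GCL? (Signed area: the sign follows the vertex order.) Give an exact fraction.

[CJK]:[GCL] = 10

Choose coordinates U = (0, 0), X = (1, 0), K = (0, 1).
1. C is the midpoint of UK ⇒ C = (0, 1/2)
2. J lies on line XK with XJ:JK = 5:4 ⇒ J = (4/9, 5/9)
3. Q is the centroid of triangle XUC ⇒ Q = (1/3, 1/6)
4. G is the centroid of triangle QKU ⇒ G = (1/9, 7/18)
5. L is the intersection of line UG and line XQ ⇒ L = (1/15, 7/30)
2·[CJK] = 2/9, 2·[GCL] = 1/45
[CJK]:[GCL] = 2/9:1/45 = 10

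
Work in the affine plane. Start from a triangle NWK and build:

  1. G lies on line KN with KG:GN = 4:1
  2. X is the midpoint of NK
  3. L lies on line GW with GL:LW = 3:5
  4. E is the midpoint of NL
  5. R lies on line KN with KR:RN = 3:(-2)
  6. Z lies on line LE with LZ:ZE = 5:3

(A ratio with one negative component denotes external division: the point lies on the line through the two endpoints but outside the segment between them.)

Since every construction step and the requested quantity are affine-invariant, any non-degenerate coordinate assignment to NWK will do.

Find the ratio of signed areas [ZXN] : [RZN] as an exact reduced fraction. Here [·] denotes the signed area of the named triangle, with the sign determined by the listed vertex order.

[ZXN]:[RZN] = 1/4

Work in coordinates with N = (0, 0), W = (1, 0), K = (0, 1).
1. G lies on line KN with KG:GN = 4:1 ⇒ G = (0, 1/5)
2. X is the midpoint of NK ⇒ X = (0, 1/2)
3. L lies on line GW with GL:LW = 3:5 ⇒ L = (3/8, 1/8)
4. E is the midpoint of NL ⇒ E = (3/16, 1/16)
5. R lies on line KN with KR:RN = 3:(-2) ⇒ R = (0, -2)
6. Z lies on line LE with LZ:ZE = 5:3 ⇒ Z = (33/128, 11/128)
2·[ZXN] = 33/256, 2·[RZN] = 33/64
[ZXN]:[RZN] = 33/256:33/64 = 1/4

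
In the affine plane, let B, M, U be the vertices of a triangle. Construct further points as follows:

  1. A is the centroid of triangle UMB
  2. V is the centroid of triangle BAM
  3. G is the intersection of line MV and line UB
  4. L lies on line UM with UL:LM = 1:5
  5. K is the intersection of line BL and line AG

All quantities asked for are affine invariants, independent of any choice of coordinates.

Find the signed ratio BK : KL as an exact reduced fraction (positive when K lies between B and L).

BK:KL = 6/17

Assign B = (0, 0), M = (1, 0), U = (0, 1) — the answer is frame-independent, so this choice is without loss of generality.
1. A is the centroid of triangle UMB ⇒ A = (1/3, 1/3)
2. V is the centroid of triangle BAM ⇒ V = (4/9, 1/9)
3. G is the intersection of line MV and line UB ⇒ G = (0, 1/5)
4. L lies on line UM with UL:LM = 1:5 ⇒ L = (1/6, 5/6)
5. K is the intersection of line BL and line AG ⇒ K = (1/23, 5/23)
K = B + t·(L−B) with t = 6/23, so BK:KL = t:(1−t) = 6/23:17/23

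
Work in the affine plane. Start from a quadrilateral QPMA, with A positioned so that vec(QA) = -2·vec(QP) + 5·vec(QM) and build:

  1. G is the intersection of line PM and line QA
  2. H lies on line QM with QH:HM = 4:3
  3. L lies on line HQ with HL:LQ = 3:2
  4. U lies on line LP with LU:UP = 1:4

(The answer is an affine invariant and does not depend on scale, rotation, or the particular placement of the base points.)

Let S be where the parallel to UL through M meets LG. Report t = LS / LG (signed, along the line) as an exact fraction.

Assign Q = (0, 0), P = (1, 0), M = (0, 1), A = (-2, 5) — the answer is frame-independent, so this choice is without loss of generality.
1. G is the intersection of line PM and line QA ⇒ G = (-2/3, 5/3)
2. H lies on line QM with QH:HM = 4:3 ⇒ H = (0, 4/7)
3. L lies on line HQ with HL:LQ = 3:2 ⇒ L = (0, 8/35)
4. U lies on line LP with LU:UP = 1:4 ⇒ U = (1/5, 32/175)
through M parallel to UL: direction (-1/5, 8/175); meets LG at S = (-2/5, 191/175)
S = L + t·(G−L) with t = 3/5

t = 3/5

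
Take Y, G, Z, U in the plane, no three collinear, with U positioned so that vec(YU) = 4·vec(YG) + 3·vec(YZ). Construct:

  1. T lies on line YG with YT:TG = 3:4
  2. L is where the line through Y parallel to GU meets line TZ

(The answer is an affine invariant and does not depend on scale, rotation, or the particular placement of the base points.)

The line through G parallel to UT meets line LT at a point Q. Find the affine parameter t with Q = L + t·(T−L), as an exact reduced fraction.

t = 37/17

Choose coordinates Y = (0, 0), G = (1, 0), Z = (0, 1), U = (4, 3).
1. T lies on line YG with YT:TG = 3:4 ⇒ T = (3/7, 0)
2. L is where the line through Y parallel to GU meets line TZ ⇒ L = (3/10, 3/10)
through G parallel to UT: direction (-25/7, -3); meets LT at Q = (69/119, -6/17)
Q = L + t·(T−L) with t = 37/17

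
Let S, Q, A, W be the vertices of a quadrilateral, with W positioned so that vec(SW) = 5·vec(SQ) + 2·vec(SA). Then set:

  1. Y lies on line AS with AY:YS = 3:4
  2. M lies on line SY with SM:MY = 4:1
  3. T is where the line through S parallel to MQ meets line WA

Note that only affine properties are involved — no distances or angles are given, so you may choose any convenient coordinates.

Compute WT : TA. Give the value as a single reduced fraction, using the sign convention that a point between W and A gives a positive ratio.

WT:TA = -30/7

Set S = (0, 0), Q = (1, 0), A = (0, 1), W = (5, 2); any affine frame gives the same invariant.
1. Y lies on line AS with AY:YS = 3:4 ⇒ Y = (0, 4/7)
2. M lies on line SY with SM:MY = 4:1 ⇒ M = (0, 16/35)
3. T is where the line through S parallel to MQ meets line WA ⇒ T = (-35/23, 16/23)
T = W + t·(A−W) with t = 30/23, so WT:TA = t:(1−t) = 30/23:-7/23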